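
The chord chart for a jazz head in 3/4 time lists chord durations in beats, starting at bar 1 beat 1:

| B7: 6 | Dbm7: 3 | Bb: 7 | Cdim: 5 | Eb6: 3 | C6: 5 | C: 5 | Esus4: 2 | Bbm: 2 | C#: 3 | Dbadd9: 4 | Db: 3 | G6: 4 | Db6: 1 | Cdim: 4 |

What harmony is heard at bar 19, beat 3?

Beat 3 of bar 19 is beat (19−1)×3 + 3 = 57 overall.
Running totals: B7 ends at 6, Dbm7 ends at 9, Bb ends at 16, Cdim ends at 21, Eb6 ends at 24, C6 ends at 29, C ends at 34, Esus4 ends at 36, Bbm ends at 38, C# ends at 41, Dbadd9 ends at 45, Db ends at 48, G6 ends at 52, Db6 ends at 53, Cdim ends at 57.
Beat 57 falls within Cdim.

Cdim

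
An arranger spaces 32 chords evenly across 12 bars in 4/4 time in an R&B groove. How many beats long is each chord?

12 bars × 4 beats/bar = 48 beats total.
48 beats ÷ 32 chords = 1.5 beats per chord.
(That is a dotted quarter note.)

1.5 beats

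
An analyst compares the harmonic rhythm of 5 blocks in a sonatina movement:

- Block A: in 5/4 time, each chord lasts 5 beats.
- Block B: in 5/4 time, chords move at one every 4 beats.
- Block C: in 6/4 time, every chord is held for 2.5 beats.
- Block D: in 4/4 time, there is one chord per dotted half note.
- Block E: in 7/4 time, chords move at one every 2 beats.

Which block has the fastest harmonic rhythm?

Block E

A: 5/5 = 1 chord/bar.
B: 5/4 = 1.25 chords/bar.
C: 6/2.5 = 2.4 chords/bar.
D: 4/3 = 4/3 chords/bar.
E: 7/2 = 3.5 chords/bar.
Fastest is E at 3.5 chords/bar.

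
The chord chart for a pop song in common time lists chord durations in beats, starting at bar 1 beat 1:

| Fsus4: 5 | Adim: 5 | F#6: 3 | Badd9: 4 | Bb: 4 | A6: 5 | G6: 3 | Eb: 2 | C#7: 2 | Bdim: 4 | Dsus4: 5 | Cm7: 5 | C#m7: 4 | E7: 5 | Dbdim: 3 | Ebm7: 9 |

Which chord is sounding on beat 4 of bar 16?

Ebm7

Beat 4 of bar 16 is beat (16−1)×4 + 4 = 64 overall.
Running totals: Fsus4 ends at 5, Adim ends at 10, F#6 ends at 13, Badd9 ends at 17, Bb ends at 21, A6 ends at 26, G6 ends at 29, Eb ends at 31, C#7 ends at 33, Bdim ends at 37, Dsus4 ends at 42, Cm7 ends at 47, C#m7 ends at 51, E7 ends at 56, Dbdim ends at 59, Ebm7 ends at 68.
Beat 64 falls within Ebm7.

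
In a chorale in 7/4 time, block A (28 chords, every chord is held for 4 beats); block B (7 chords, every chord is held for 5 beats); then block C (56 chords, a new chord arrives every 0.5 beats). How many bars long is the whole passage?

A: 28 × 4 = 112 beats = 16 bars.
B: 7 × 5 = 35 beats = 5 bars.
C: 56 × 0.5 = 28 beats = 4 bars.
Total: 16 + 5 + 4 = 25 bars.

25 bars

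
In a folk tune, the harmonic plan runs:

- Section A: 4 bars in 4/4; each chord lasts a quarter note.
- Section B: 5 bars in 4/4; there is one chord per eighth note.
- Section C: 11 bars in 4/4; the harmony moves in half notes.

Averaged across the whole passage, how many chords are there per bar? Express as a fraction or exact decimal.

3.9 chords per bar

A: 4 × 4 = 16 beats ÷ 1 = 16 chords.
B: 5 × 4 = 20 beats ÷ 0.5 = 40 chords.
C: 11 × 4 = 44 beats ÷ 2 = 22 chords.
Overall: 78 chords over 20 bars → 78/20 = 3.9 chords per bar.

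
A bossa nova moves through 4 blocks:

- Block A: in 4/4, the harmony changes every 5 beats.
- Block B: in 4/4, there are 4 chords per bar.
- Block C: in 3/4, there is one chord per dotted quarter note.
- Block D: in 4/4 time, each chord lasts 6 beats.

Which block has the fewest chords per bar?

A: 4/5 = 0.8 chords/bar.
B: 4/1 = 4 chords/bar.
C: 3/1.5 = 2 chords/bar.
D: 4/6 = 2/3 chords/bar.
Slowest is D at 2/3 chords/bar.

Block D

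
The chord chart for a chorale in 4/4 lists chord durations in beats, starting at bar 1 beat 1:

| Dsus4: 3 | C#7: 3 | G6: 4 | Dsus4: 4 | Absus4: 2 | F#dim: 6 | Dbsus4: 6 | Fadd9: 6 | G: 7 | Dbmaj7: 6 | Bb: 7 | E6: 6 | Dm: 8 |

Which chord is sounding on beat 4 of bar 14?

Beat 4 of bar 14 is beat (14−1)×4 + 4 = 56 overall.
Running totals: Dsus4 ends at 3, C#7 ends at 6, G6 ends at 10, Dsus4 ends at 14, Absus4 ends at 16, F#dim ends at 22, Dbsus4 ends at 28, Fadd9 ends at 34, G ends at 41, Dbmaj7 ends at 47, Bb ends at 54, E6 ends at 60.
Beat 56 falls within E6.

E6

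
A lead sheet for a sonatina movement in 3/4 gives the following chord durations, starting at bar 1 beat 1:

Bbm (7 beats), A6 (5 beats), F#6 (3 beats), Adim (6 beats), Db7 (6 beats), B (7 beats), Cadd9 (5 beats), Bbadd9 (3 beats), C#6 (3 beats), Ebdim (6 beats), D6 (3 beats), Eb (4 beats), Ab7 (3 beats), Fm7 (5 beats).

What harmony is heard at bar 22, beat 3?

Beat 3 of bar 22 is beat (22−1)×3 + 3 = 66 overall.
Running totals: Bbm ends at 7, A6 ends at 12, F#6 ends at 15, Adim ends at 21, Db7 ends at 27, B ends at 34, Cadd9 ends at 39, Bbadd9 ends at 42, C#6 ends at 45, Ebdim ends at 51, D6 ends at 54, Eb ends at 58, Ab7 ends at 61, Fm7 ends at 66.
Beat 66 falls within Fm7.

Fm7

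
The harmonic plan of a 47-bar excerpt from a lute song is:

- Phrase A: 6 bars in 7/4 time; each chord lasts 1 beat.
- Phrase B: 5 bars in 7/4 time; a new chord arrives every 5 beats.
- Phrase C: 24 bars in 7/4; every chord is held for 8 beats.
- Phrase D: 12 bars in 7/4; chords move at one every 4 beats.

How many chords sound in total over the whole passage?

A: 6·7 = 42 beats, 42/1 = 42 chords.
B: 5·7 = 35 beats, 35/5 = 7 chords.
C: 24·7 = 168 beats, 168/8 = 21 chords.
D: 12·7 = 84 beats, 84/4 = 21 chords.
Total: 42 + 7 + 21 + 21 = 91.

91 chords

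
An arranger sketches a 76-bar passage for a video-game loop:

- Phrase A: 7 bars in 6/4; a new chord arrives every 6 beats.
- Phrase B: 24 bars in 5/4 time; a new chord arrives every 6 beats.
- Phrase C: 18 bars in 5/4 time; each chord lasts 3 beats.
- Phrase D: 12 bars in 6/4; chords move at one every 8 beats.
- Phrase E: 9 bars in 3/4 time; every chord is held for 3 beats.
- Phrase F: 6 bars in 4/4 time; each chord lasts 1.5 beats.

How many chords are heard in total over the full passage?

91 chords

A: 7·6 = 42 beats, 42/6 = 7 chords.
B: 24·5 = 120 beats, 120/6 = 20 chords.
C: 18·5 = 90 beats, 90/3 = 30 chords.
D: 12·6 = 72 beats, 72/8 = 9 chords.
E: 9·3 = 27 beats, 27/3 = 9 chords.
F: 6·4 = 24 beats, 24/1.5 = 16 chords.
Total: 7 + 20 + 30 + 9 + 9 + 16 = 91.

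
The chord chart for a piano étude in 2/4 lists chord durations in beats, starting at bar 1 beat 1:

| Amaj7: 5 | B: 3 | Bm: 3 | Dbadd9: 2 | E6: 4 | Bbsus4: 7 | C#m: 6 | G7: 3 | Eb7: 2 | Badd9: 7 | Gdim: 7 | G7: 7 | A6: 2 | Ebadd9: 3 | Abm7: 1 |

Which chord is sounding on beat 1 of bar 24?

Gdim

Beat 1 of bar 24 is beat (24−1)×2 + 1 = 47 overall.
Running totals: Amaj7 ends at 5, B ends at 8, Bm ends at 11, Dbadd9 ends at 13, E6 ends at 17, Bbsus4 ends at 24, C#m ends at 30, G7 ends at 33, Eb7 ends at 35, Badd9 ends at 42, Gdim ends at 49.
Beat 47 falls within Gdim.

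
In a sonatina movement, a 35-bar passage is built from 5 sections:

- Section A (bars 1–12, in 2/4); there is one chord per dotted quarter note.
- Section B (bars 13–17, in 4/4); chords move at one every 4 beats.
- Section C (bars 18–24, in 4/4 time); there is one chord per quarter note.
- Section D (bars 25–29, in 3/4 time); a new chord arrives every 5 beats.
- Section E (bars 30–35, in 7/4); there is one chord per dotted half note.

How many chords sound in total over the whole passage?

A has 24 beats and chords last 1.5 each, so 16 chords.
B has 20 beats and chords last 4 each, so 5 chords.
C has 28 beats and chords last 1 each, so 28 chords.
D has 15 beats and chords last 5 each, so 3 chords.
E has 42 beats and chords last 3 each, so 14 chords.
Total: 16 + 5 + 28 + 3 + 14 = 66.

66 chords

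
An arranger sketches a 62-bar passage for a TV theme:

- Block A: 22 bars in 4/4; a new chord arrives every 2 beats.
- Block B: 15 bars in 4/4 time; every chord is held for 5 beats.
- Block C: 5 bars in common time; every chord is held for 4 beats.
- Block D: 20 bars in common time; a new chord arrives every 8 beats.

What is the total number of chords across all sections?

A has 88 beats and chords last 2 each, so 44 chords.
B has 60 beats and chords last 5 each, so 12 chords.
C has 20 beats and chords last 4 each, so 5 chords.
D has 80 beats and chords last 8 each, so 10 chords.
Total: 44 + 12 + 5 + 10 = 71.

71 chords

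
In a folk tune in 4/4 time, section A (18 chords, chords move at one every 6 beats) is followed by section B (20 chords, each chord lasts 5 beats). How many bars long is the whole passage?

52 bars

A: 18 × 6 = 108 beats = 27 bars.
B: 20 × 5 = 100 beats = 25 bars.
Total: 27 + 25 = 52 bars.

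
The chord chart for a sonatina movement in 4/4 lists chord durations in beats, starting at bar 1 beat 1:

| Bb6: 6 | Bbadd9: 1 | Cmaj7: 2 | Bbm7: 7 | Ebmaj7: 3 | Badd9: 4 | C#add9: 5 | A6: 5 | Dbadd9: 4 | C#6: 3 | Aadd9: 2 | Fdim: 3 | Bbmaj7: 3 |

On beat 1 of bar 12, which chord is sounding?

Fdim

Beat 1 of bar 12 is beat (12−1)×4 + 1 = 45 overall.
Running totals: Bb6 ends at 6, Bbadd9 ends at 7, Cmaj7 ends at 9, Bbm7 ends at 16, Ebmaj7 ends at 19, Badd9 ends at 23, C#add9 ends at 28, A6 ends at 33, Dbadd9 ends at 37, C#6 ends at 40, Aadd9 ends at 42, Fdim ends at 45.
Beat 45 falls within Fdim.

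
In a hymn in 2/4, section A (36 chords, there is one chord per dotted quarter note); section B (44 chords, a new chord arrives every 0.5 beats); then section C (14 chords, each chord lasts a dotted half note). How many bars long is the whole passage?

A: 36 × 1.5 = 54 beats = 27 bars.
B: 44 × 0.5 = 22 beats = 11 bars.
C: 14 × 3 = 42 beats = 21 bars.
Total: 27 + 11 + 21 = 59 bars.

59 bars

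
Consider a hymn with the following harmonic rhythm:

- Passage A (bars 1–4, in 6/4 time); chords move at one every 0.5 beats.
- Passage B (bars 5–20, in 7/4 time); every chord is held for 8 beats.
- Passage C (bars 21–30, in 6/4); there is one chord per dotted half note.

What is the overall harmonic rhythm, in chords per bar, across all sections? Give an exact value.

A: 4 bars of 6 beats is 24 beats; at 0.5 beats each that's 48 chords.
B: 16 bars of 7 beats is 112 beats; at 8 beats each that's 14 chords.
C: 10 bars of 6 beats is 60 beats; at 3 beats each that's 20 chords.
Overall: 82 chords over 30 bars → 82/30 = 41/15 chords per bar.

41/15 chords per bar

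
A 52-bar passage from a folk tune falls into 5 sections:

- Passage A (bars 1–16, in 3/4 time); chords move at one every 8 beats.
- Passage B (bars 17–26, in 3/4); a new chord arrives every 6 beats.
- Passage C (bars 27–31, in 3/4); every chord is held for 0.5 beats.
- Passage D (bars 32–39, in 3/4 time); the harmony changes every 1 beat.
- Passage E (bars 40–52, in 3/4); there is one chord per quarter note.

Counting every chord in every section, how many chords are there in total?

104 chords

A has 48 beats and chords last 8 each, so 6 chords.
B has 30 beats and chords last 6 each, so 5 chords.
C has 15 beats and chords last 0.5 each, so 30 chords.
D has 24 beats and chords last 1 each, so 24 chords.
E has 39 beats and chords last 1 each, so 39 chords.
Total: 6 + 5 + 30 + 24 + 39 = 104.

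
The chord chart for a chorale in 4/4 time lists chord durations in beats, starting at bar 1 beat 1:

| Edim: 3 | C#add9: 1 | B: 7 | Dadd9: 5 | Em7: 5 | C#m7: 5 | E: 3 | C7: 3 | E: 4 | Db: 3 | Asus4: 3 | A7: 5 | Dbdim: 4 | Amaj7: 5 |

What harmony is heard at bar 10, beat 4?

Asus4

Beat 4 of bar 10 is beat (10−1)×4 + 4 = 40 overall.
Running totals: Edim ends at 3, C#add9 ends at 4, B ends at 11, Dadd9 ends at 16, Em7 ends at 21, C#m7 ends at 26, E ends at 29, C7 ends at 32, E ends at 36, Db ends at 39, Asus4 ends at 42.
Beat 40 falls within Asus4.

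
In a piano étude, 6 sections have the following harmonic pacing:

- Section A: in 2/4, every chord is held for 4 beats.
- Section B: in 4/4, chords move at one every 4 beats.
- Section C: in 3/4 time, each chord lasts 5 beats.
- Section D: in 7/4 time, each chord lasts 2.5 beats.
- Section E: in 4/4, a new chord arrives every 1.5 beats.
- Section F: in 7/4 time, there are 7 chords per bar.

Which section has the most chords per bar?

A: each chord is 4 beats in 2/4, so 0.5 per bar.
B: each chord is 4 beats in 4/4, so 1 per bar.
C: each chord is 5 beats in 3/4, so 0.6 per bar.
D: each chord is 2.5 beats in 7/4, so 2.8 per bar.
E: each chord is 1.5 beats in 4/4, so 8/3 per bar.
F: each chord is 1 beat in 7/4, so 7 per bar.
Fastest is F at 7 chords/bar.

Section F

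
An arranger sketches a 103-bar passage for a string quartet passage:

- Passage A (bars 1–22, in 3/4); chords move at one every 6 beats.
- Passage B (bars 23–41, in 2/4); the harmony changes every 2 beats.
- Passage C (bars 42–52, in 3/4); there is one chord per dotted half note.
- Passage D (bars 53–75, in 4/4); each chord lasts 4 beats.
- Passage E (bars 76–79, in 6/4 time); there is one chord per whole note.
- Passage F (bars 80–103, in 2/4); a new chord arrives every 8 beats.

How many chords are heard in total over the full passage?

76 chords

A has 66 beats and chords last 6 each, so 11 chords.
B has 38 beats and chords last 2 each, so 19 chords.
C has 33 beats and chords last 3 each, so 11 chords.
D has 92 beats and chords last 4 each, so 23 chords.
E has 24 beats and chords last 4 each, so 6 chords.
F has 48 beats and chords last 8 each, so 6 chords.
Total: 11 + 19 + 11 + 23 + 6 + 6 = 76.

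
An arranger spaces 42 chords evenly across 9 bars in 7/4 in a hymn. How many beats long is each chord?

9 bars × 7 beats/bar = 63 beats total.
63 beats ÷ 42 chords = 1.5 beats per chord.
(That is a dotted quarter note.)

1.5 beats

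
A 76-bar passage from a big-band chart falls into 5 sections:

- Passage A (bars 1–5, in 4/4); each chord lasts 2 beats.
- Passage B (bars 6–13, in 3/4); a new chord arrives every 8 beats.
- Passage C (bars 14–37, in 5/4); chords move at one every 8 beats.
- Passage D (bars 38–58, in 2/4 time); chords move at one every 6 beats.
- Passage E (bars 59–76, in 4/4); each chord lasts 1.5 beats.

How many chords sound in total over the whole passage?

A: 5·4 = 20 beats, 20/2 = 10 chords.
B: 8·3 = 24 beats, 24/8 = 3 chords.
C: 24·5 = 120 beats, 120/8 = 15 chords.
D: 21·2 = 42 beats, 42/6 = 7 chords.
E: 18·4 = 72 beats, 72/1.5 = 48 chords.
Total: 10 + 3 + 15 + 7 + 48 = 83.

83 chords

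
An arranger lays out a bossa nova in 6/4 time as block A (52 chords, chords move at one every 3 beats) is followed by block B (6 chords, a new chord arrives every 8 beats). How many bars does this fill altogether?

34 bars

A: 52 × 3 = 156 beats = 26 bars.
B: 6 × 8 = 48 beats = 8 bars.
Total: 26 + 8 = 34 bars.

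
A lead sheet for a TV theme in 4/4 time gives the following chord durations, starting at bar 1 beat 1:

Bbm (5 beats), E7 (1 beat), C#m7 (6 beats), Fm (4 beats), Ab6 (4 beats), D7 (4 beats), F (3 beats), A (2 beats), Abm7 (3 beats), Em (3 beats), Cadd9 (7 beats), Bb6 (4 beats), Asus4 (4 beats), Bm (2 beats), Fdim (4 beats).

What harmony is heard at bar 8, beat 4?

Abm7

Beat 4 of bar 8 is beat (8−1)×4 + 4 = 32 overall.
Running totals: Bbm ends at 5, E7 ends at 6, C#m7 ends at 12, Fm ends at 16, Ab6 ends at 20, D7 ends at 24, F ends at 27, A ends at 29, Abm7 ends at 32.
Beat 32 falls within Abm7.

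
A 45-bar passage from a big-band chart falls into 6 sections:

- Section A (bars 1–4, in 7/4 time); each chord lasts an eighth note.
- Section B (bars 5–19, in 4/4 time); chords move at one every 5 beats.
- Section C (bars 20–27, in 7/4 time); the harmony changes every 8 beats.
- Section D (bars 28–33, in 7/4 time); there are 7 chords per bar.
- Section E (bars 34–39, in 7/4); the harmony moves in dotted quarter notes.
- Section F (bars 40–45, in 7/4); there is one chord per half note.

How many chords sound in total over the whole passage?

166 chords

A: 4·7 = 28 beats, 28/0.5 = 56 chords.
B: 15·4 = 60 beats, 60/5 = 12 chords.
C: 8·7 = 56 beats, 56/8 = 7 chords.
D: 6·7 = 42 beats, 42/1 = 42 chords.
E: 6·7 = 42 beats, 42/1.5 = 28 chords.
F: 6·7 = 42 beats, 42/2 = 21 chords.
Total: 56 + 12 + 7 + 42 + 28 + 21 = 166.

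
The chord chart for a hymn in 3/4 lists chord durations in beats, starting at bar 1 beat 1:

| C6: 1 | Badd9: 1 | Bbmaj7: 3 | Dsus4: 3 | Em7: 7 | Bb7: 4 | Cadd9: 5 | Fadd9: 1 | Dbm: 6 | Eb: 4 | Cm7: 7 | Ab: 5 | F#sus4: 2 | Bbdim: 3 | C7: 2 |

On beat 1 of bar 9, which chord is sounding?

Fadd9

Beat 1 of bar 9 is beat (9−1)×3 + 1 = 25 overall.
Running totals: C6 ends at 1, Badd9 ends at 2, Bbmaj7 ends at 5, Dsus4 ends at 8, Em7 ends at 15, Bb7 ends at 19, Cadd9 ends at 24, Fadd9 ends at 25.
Beat 25 falls within Fadd9.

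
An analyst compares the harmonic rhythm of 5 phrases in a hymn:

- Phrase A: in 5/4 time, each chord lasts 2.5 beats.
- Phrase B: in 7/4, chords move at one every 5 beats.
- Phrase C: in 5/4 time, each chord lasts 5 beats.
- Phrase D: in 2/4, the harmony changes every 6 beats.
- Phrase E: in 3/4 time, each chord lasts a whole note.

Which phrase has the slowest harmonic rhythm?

A: 5/2.5 = 2 chords/bar.
B: 7/5 = 1.4 chords/bar.
C: 5/5 = 1 chord/bar.
D: 2/6 = 1/3 chords/bar.
E: 3/4 = 0.75 chords/bar.
Slowest is D at 1/3 chords/bar.

Phrase D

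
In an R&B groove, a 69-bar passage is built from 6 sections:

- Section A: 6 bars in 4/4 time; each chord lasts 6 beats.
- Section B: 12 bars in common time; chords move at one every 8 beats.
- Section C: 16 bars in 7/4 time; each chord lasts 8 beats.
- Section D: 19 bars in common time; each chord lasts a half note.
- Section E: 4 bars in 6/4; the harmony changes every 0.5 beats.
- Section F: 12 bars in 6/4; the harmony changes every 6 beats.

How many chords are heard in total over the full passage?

A: 6·4 = 24 beats, 24/6 = 4 chords.
B: 12·4 = 48 beats, 48/8 = 6 chords.
C: 16·7 = 112 beats, 112/8 = 14 chords.
D: 19·4 = 76 beats, 76/2 = 38 chords.
E: 4·6 = 24 beats, 24/0.5 = 48 chords.
F: 12·6 = 72 beats, 72/6 = 12 chords.
Total: 4 + 6 + 14 + 38 + 48 + 12 = 122.

122 chords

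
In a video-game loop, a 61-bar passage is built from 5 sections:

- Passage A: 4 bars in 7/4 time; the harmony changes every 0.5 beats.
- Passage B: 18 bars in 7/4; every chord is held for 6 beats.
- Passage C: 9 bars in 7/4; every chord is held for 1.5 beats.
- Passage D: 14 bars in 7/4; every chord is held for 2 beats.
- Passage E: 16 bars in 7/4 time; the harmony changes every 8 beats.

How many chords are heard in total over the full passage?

182 chords

A: 4 bars × 7 beats = 28 beats; 0.5 beats/chord → 56 chords.
B: 18 bars × 7 beats = 126 beats; 6 beats/chord → 21 chords.
C: 9 bars × 7 beats = 63 beats; 1.5 beats/chord → 42 chords.
D: 14 bars × 7 beats = 98 beats; 2 beats/chord → 49 chords.
E: 16 bars × 7 beats = 112 beats; 8 beats/chord → 14 chords.
Total: 56 + 21 + 42 + 49 + 14 = 182.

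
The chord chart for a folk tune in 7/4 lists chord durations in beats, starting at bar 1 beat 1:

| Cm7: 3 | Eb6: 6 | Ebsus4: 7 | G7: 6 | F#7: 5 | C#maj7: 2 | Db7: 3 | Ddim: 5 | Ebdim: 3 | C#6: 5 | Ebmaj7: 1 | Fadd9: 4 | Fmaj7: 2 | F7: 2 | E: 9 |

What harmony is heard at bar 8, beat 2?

Fmaj7

Beat 2 of bar 8 is beat (8−1)×7 + 2 = 51 overall.
Running totals: Cm7 ends at 3, Eb6 ends at 9, Ebsus4 ends at 16, G7 ends at 22, F#7 ends at 27, C#maj7 ends at 29, Db7 ends at 32, Ddim ends at 37, Ebdim ends at 40, C#6 ends at 45, Ebmaj7 ends at 46, Fadd9 ends at 50, Fmaj7 ends at 52.
Beat 51 falls within Fmaj7.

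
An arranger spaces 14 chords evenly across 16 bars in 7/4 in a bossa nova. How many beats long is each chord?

8 beats

16 bars × 7 beats/bar = 112 beats total.
112 beats ÷ 14 chords = 8 beats per chord.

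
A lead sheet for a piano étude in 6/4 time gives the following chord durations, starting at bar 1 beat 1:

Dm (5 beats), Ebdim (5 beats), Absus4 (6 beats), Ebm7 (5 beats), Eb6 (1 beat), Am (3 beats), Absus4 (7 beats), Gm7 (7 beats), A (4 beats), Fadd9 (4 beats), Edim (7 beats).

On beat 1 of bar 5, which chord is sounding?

Am

Beat 1 of bar 5 is beat (5−1)×6 + 1 = 25 overall.
Running totals: Dm ends at 5, Ebdim ends at 10, Absus4 ends at 16, Ebm7 ends at 21, Eb6 ends at 22, Am ends at 25.
Beat 25 falls within Am.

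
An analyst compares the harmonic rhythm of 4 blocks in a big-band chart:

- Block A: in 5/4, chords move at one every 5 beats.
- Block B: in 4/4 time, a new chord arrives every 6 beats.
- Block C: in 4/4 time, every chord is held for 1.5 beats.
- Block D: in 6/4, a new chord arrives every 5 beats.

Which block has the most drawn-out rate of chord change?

A: 5 beats/bar ÷ 5 beats/chord = 1 chord/bar.
B: 4 beats/bar ÷ 6 beats/chord = 2/3 chords/bar.
C: 4 beats/bar ÷ 1.5 beats/chord = 8/3 chords/bar.
D: 6 beats/bar ÷ 5 beats/chord = 1.2 chords/bar.
Slowest is B at 2/3 chords/bar.

Block B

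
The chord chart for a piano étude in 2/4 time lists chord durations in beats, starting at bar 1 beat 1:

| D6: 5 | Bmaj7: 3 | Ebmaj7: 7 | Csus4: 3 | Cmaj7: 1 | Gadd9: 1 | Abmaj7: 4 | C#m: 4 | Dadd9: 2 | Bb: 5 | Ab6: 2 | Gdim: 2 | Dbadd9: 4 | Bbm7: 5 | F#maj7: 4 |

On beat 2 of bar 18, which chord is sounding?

Beat 2 of bar 18 is beat (18−1)×2 + 2 = 36 overall.
Running totals: D6 ends at 5, Bmaj7 ends at 8, Ebmaj7 ends at 15, Csus4 ends at 18, Cmaj7 ends at 19, Gadd9 ends at 20, Abmaj7 ends at 24, C#m ends at 28, Dadd9 ends at 30, Bb ends at 35, Ab6 ends at 37.
Beat 36 falls within Ab6.

Ab6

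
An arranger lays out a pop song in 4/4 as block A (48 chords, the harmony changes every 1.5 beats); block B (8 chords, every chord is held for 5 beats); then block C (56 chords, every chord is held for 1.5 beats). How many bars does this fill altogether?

A: 48 × 1.5 = 72 beats = 18 bars.
B: 8 × 5 = 40 beats = 10 bars.
C: 56 × 1.5 = 84 beats = 21 bars.
Total: 18 + 10 + 21 = 49 bars.

49 bars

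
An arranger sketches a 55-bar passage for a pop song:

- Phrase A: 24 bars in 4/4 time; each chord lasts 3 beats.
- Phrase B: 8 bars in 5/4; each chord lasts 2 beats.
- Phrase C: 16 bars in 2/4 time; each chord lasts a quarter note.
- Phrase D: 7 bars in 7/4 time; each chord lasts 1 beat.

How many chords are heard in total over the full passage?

133 chords

A has 96 beats and chords last 3 each, so 32 chords.
B has 40 beats and chords last 2 each, so 20 chords.
C has 32 beats and chords last 1 each, so 32 chords.
D has 49 beats and chords last 1 each, so 49 chords.
Total: 32 + 20 + 32 + 49 = 133.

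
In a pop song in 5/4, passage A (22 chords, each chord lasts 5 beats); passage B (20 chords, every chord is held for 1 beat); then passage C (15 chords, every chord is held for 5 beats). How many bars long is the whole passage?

41 bars

A: 22 × 5 = 110 beats = 22 bars.
B: 20 × 1 = 20 beats = 4 bars.
C: 15 × 5 = 75 beats = 15 bars.
Total: 22 + 4 + 15 = 41 bars.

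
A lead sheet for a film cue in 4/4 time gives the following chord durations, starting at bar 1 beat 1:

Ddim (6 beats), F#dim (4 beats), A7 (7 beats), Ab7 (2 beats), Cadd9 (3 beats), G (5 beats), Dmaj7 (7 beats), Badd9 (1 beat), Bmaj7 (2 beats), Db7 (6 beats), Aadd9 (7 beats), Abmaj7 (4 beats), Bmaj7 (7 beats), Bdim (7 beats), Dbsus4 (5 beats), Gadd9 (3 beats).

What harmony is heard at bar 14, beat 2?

Abmaj7

Beat 2 of bar 14 is beat (14−1)×4 + 2 = 54 overall.
Running totals: Ddim ends at 6, F#dim ends at 10, A7 ends at 17, Ab7 ends at 19, Cadd9 ends at 22, G ends at 27, Dmaj7 ends at 34, Badd9 ends at 35, Bmaj7 ends at 37, Db7 ends at 43, Aadd9 ends at 50, Abmaj7 ends at 54.
Beat 54 falls within Abmaj7.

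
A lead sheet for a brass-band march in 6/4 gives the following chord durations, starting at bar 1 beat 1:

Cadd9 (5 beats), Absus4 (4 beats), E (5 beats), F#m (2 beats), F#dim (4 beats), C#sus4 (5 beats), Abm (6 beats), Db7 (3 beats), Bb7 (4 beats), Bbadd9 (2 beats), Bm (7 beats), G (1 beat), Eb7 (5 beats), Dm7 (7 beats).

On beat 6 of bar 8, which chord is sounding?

G

Beat 6 of bar 8 is beat (8−1)×6 + 6 = 48 overall.
Running totals: Cadd9 ends at 5, Absus4 ends at 9, E ends at 14, F#m ends at 16, F#dim ends at 20, C#sus4 ends at 25, Abm ends at 31, Db7 ends at 34, Bb7 ends at 38, Bbadd9 ends at 40, Bm ends at 47, G ends at 48.
Beat 48 falls within G.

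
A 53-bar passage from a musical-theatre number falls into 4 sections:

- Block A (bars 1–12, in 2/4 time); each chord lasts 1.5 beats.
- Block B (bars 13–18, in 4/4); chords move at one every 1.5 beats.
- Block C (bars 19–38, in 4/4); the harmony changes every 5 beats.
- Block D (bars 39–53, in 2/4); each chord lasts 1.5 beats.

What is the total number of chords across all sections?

68 chords

A: 12·2 = 24 beats, 24/1.5 = 16 chords.
B: 6·4 = 24 beats, 24/1.5 = 16 chords.
C: 20·4 = 80 beats, 80/5 = 16 chords.
D: 15·2 = 30 beats, 30/1.5 = 20 chords.
Total: 16 + 16 + 16 + 20 = 68.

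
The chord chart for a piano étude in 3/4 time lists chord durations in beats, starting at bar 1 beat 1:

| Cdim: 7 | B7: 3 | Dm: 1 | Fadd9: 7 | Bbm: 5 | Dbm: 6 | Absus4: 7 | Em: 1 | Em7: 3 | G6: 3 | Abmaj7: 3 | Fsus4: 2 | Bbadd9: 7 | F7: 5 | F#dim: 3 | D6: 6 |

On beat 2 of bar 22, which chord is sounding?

Beat 2 of bar 22 is beat (22−1)×3 + 2 = 65 overall.
Running totals: Cdim ends at 7, B7 ends at 10, Dm ends at 11, Fadd9 ends at 18, Bbm ends at 23, Dbm ends at 29, Absus4 ends at 36, Em ends at 37, Em7 ends at 40, G6 ends at 43, Abmaj7 ends at 46, Fsus4 ends at 48, Bbadd9 ends at 55, F7 ends at 60, F#dim ends at 63, D6 ends at 69.
Beat 65 falls within D6.

D6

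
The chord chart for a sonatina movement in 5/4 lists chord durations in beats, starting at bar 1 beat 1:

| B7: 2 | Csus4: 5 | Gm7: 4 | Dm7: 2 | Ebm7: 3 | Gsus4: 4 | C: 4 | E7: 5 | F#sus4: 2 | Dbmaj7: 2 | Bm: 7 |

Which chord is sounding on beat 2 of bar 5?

C

Beat 2 of bar 5 is beat (5−1)×5 + 2 = 22 overall.
Running totals: B7 ends at 2, Csus4 ends at 7, Gm7 ends at 11, Dm7 ends at 13, Ebm7 ends at 16, Gsus4 ends at 20, C ends at 24.
Beat 22 falls within C.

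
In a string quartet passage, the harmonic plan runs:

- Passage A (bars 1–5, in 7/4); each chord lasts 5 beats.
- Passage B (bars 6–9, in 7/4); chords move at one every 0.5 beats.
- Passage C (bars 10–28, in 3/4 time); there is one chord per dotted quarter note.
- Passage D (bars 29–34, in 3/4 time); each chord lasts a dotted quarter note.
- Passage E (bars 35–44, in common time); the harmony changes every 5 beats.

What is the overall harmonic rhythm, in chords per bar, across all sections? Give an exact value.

2.75 chords per bar

A: 5 × 7 = 35 beats ÷ 5 = 7 chords.
B: 4 × 7 = 28 beats ÷ 0.5 = 56 chords.
C: 19 × 3 = 57 beats ÷ 1.5 = 38 chords.
D: 6 × 3 = 18 beats ÷ 1.5 = 12 chords.
E: 10 × 4 = 40 beats ÷ 5 = 8 chords.
Overall: 121 chords over 44 bars → 121/44 = 2.75 chords per bar.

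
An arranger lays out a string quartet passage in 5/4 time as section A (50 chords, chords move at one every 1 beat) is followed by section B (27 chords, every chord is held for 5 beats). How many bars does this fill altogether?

A: 50 × 1 = 50 beats = 10 bars.
B: 27 × 5 = 135 beats = 27 bars.
Total: 10 + 27 = 37 bars.

37 bars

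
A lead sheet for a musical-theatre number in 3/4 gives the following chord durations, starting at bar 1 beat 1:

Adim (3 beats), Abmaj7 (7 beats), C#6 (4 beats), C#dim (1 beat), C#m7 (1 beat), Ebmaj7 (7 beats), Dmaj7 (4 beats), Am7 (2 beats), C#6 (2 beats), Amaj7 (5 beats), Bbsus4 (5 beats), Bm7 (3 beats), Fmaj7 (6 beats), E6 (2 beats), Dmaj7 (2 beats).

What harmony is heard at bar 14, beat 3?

Beat 3 of bar 14 is beat (14−1)×3 + 3 = 42 overall.
Running totals: Adim ends at 3, Abmaj7 ends at 10, C#6 ends at 14, C#dim ends at 15, C#m7 ends at 16, Ebmaj7 ends at 23, Dmaj7 ends at 27, Am7 ends at 29, C#6 ends at 31, Amaj7 ends at 36, Bbsus4 ends at 41, Bm7 ends at 44.
Beat 42 falls within Bm7.

Bm7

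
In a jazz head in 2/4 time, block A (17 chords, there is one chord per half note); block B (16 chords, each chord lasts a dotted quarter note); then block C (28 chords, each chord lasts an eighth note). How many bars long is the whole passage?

A: 17 × 2 = 34 beats = 17 bars.
B: 16 × 1.5 = 24 beats = 12 bars.
C: 28 × 0.5 = 14 beats = 7 bars.
Total: 17 + 12 + 7 = 36 bars.

36 bars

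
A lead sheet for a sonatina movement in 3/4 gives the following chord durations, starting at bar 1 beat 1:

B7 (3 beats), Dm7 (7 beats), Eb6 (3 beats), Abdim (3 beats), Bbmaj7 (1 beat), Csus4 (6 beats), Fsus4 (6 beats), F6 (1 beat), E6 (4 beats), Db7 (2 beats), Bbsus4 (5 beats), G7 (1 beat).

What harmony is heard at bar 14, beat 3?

Beat 3 of bar 14 is beat (14−1)×3 + 3 = 42 overall.
Running totals: B7 ends at 3, Dm7 ends at 10, Eb6 ends at 13, Abdim ends at 16, Bbmaj7 ends at 17, Csus4 ends at 23, Fsus4 ends at 29, F6 ends at 30, E6 ends at 34, Db7 ends at 36, Bbsus4 ends at 41, G7 ends at 42.
Beat 42 falls within G7.

G7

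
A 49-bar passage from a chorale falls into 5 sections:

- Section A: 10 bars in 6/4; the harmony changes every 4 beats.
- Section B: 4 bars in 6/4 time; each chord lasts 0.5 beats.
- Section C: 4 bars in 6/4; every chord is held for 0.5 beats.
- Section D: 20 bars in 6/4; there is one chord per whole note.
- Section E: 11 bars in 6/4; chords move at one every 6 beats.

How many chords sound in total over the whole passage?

A has 60 beats and chords last 4 each, so 15 chords.
B has 24 beats and chords last 0.5 each, so 48 chords.
C has 24 beats and chords last 0.5 each, so 48 chords.
D has 120 beats and chords last 4 each, so 30 chords.
E has 66 beats and chords last 6 each, so 11 chords.
Total: 15 + 48 + 48 + 30 + 11 = 152.

152 chords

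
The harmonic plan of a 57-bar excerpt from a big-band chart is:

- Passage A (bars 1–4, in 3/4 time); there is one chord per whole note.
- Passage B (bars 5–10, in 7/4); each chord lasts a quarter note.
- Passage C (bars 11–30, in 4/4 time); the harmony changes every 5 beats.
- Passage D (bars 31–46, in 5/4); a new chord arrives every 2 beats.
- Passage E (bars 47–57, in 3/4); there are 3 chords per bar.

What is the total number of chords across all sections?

134 chords

A: 4 bars × 3 beats = 12 beats; 4 beats/chord → 3 chords.
B: 6 bars × 7 beats = 42 beats; 1 beat/chord → 42 chords.
C: 20 bars × 4 beats = 80 beats; 5 beats/chord → 16 chords.
D: 16 bars × 5 beats = 80 beats; 2 beats/chord → 40 chords.
E: 11 bars × 3 beats = 33 beats; 1 beat/chord → 33 chords.
Total: 3 + 42 + 16 + 40 + 33 = 134.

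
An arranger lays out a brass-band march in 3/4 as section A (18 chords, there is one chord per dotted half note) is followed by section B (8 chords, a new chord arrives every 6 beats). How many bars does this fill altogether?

A: 18 × 3 = 54 beats = 18 bars.
B: 8 × 6 = 48 beats = 16 bars.
Total: 18 + 16 = 34 bars.

34 bars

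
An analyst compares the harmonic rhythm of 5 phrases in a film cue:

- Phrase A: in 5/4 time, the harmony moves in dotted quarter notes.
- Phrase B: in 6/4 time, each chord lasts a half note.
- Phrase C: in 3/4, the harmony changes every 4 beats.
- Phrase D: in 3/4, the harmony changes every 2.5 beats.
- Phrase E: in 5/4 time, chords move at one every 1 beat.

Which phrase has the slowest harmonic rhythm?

Phrase C

A: each chord is 1.5 beats in 5/4, so 10/3 per bar.
B: each chord is 2 beats in 6/4, so 3 per bar.
C: each chord is 4 beats in 3/4, so 0.75 per bar.
D: each chord is 2.5 beats in 3/4, so 1.2 per bar.
E: each chord is 1 beat in 5/4, so 5 per bar.
Slowest is C at 0.75 chords/bar.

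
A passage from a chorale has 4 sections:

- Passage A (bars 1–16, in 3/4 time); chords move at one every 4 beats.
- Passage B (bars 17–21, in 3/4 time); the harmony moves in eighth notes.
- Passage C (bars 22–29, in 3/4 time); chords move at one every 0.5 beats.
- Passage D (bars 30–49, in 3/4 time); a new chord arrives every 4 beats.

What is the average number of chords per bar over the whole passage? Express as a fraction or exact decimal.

A: 16 bars of 3 beats is 48 beats; at 4 beats each that's 12 chords.
B: 5 bars of 3 beats is 15 beats; at 0.5 beats each that's 30 chords.
C: 8 bars of 3 beats is 24 beats; at 0.5 beats each that's 48 chords.
D: 20 bars of 3 beats is 60 beats; at 4 beats each that's 15 chords.
Overall: 105 chords over 49 bars → 105/49 = 15/7 chords per bar.

15/7 chords per bar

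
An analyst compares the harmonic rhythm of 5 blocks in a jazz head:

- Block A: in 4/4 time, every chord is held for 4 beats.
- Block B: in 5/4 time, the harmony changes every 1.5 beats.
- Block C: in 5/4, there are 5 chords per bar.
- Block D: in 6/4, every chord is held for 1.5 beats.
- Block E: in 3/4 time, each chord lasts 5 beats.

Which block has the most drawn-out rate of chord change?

Block E

A: each chord is 4 beats in 4/4, so 1 per bar.
B: each chord is 1.5 beats in 5/4, so 10/3 per bar.
C: each chord is 1 beat in 5/4, so 5 per bar.
D: each chord is 1.5 beats in 6/4, so 4 per bar.
E: each chord is 5 beats in 3/4, so 0.6 per bar.
Slowest is E at 0.6 chords/bar.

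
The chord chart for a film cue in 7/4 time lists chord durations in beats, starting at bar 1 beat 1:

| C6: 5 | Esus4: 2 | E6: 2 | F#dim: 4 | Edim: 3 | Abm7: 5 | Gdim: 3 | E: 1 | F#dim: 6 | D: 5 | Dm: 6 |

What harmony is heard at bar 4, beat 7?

F#dim

Beat 7 of bar 4 is beat (4−1)×7 + 7 = 28 overall.
Running totals: C6 ends at 5, Esus4 ends at 7, E6 ends at 9, F#dim ends at 13, Edim ends at 16, Abm7 ends at 21, Gdim ends at 24, E ends at 25, F#dim ends at 31.
Beat 28 falls within F#dim.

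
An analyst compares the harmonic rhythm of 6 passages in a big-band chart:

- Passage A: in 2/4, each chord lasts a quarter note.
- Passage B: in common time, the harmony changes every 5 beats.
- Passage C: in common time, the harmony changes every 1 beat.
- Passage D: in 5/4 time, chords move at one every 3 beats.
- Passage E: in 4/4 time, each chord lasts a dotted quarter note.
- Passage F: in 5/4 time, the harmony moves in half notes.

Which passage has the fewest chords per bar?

A: each chord is 1 beat in 2/4, so 2 per bar.
B: each chord is 5 beats in 4/4, so 0.8 per bar.
C: each chord is 1 beat in 4/4, so 4 per bar.
D: each chord is 3 beats in 5/4, so 5/3 per bar.
E: each chord is 1.5 beats in 4/4, so 8/3 per bar.
F: each chord is 2 beats in 5/4, so 2.5 per bar.
Slowest is B at 0.8 chords/bar.

Passage B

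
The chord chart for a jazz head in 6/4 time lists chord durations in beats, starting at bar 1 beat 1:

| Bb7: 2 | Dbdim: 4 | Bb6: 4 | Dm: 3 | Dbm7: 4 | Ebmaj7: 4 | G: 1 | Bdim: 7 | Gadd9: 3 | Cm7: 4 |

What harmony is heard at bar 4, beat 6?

Bdim

Beat 6 of bar 4 is beat (4−1)×6 + 6 = 24 overall.
Running totals: Bb7 ends at 2, Dbdim ends at 6, Bb6 ends at 10, Dm ends at 13, Dbm7 ends at 17, Ebmaj7 ends at 21, G ends at 22, Bdim ends at 29.
Beat 24 falls within Bdim.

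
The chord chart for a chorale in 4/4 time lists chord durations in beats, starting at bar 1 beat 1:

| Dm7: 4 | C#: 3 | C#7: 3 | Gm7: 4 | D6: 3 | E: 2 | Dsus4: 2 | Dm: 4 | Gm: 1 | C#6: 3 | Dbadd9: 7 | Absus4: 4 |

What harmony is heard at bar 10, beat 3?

Absus4

Beat 3 of bar 10 is beat (10−1)×4 + 3 = 39 overall.
Running totals: Dm7 ends at 4, C# ends at 7, C#7 ends at 10, Gm7 ends at 14, D6 ends at 17, E ends at 19, Dsus4 ends at 21, Dm ends at 25, Gm ends at 26, C#6 ends at 29, Dbadd9 ends at 36, Absus4 ends at 40.
Beat 39 falls within Absus4.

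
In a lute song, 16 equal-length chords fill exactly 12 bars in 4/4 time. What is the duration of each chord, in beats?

3 beats

12 bars × 4 beats/bar = 48 beats total.
48 beats ÷ 16 chords = 3 beats per chord.
(That is a dotted half note.)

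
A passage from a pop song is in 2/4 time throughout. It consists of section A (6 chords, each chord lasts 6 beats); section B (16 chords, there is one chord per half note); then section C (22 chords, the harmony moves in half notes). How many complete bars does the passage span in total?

A: 6 × 6 = 36 beats = 18 bars.
B: 16 × 2 = 32 beats = 16 bars.
C: 22 × 2 = 44 beats = 22 bars.
Total: 18 + 16 + 22 = 56 bars.

56 bars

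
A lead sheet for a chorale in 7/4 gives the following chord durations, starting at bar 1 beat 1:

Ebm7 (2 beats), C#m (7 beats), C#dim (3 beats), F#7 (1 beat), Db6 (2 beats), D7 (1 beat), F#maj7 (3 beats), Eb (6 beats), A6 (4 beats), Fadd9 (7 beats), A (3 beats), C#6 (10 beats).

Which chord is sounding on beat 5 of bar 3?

Beat 5 of bar 3 is beat (3−1)×7 + 5 = 19 overall.
Running totals: Ebm7 ends at 2, C#m ends at 9, C#dim ends at 12, F#7 ends at 13, Db6 ends at 15, D7 ends at 16, F#maj7 ends at 19.
Beat 19 falls within F#maj7.

F#maj7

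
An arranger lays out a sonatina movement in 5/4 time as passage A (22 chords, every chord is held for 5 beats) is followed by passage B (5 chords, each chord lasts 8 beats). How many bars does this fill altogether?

30 bars

A: 22 × 5 = 110 beats = 22 bars.
B: 5 × 8 = 40 beats = 8 bars.
Total: 22 + 8 = 30 bars.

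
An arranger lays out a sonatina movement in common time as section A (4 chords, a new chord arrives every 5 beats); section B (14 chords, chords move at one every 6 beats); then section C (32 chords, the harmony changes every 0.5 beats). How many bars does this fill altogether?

30 bars

A: 4 × 5 = 20 beats = 5 bars.
B: 14 × 6 = 84 beats = 21 bars.
C: 32 × 0.5 = 16 beats = 4 bars.
Total: 5 + 21 + 4 = 30 bars.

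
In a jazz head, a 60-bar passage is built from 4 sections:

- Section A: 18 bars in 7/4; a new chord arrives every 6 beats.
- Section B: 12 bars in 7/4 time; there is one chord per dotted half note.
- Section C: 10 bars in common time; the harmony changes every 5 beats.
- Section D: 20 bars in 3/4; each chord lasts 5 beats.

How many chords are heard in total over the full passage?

A: 18 bars × 7 beats = 126 beats; 6 beats/chord → 21 chords.
B: 12 bars × 7 beats = 84 beats; 3 beats/chord → 28 chords.
C: 10 bars × 4 beats = 40 beats; 5 beats/chord → 8 chords.
D: 20 bars × 3 beats = 60 beats; 5 beats/chord → 12 chords.
Total: 21 + 28 + 8 + 12 = 69.

69 chords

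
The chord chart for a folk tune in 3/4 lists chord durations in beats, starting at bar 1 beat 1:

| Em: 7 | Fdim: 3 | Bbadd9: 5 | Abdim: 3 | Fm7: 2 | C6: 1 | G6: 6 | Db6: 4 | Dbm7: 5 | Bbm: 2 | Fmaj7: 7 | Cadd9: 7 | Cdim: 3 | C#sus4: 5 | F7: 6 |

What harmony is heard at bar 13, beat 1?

Beat 1 of bar 13 is beat (13−1)×3 + 1 = 37 overall.
Running totals: Em ends at 7, Fdim ends at 10, Bbadd9 ends at 15, Abdim ends at 18, Fm7 ends at 20, C6 ends at 21, G6 ends at 27, Db6 ends at 31, Dbm7 ends at 36, Bbm ends at 38.
Beat 37 falls within Bbm.

Bbm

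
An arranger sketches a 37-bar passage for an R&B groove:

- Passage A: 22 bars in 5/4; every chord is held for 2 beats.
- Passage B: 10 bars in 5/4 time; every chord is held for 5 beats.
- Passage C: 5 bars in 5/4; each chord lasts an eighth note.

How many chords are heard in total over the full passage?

115 chords

A has 110 beats and chords last 2 each, so 55 chords.
B has 50 beats and chords last 5 each, so 10 chords.
C has 25 beats and chords last 0.5 each, so 50 chords.
Total: 55 + 10 + 50 = 115.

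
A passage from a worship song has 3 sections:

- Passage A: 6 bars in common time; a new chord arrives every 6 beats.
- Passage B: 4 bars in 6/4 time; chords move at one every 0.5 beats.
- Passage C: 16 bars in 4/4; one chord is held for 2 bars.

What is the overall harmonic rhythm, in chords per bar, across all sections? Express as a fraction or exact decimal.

30/13 chords per bar

A: 6 bars of 4 beats is 24 beats; at 6 beats each that's 4 chords.
B: 4 bars of 6 beats is 24 beats; at 0.5 beats each that's 48 chords.
C: 16 bars of 4 beats is 64 beats; at 8 beats each that's 8 chords.
Overall: 60 chords over 26 bars → 60/26 = 30/13 chords per bar.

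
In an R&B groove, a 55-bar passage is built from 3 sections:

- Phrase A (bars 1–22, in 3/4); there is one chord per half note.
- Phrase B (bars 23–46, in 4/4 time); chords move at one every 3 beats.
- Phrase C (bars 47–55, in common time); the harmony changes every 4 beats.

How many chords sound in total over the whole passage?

74 chords

A: 22·3 = 66 beats, 66/2 = 33 chords.
B: 24·4 = 96 beats, 96/3 = 32 chords.
C: 9·4 = 36 beats, 36/4 = 9 chords.
Total: 33 + 32 + 9 = 74.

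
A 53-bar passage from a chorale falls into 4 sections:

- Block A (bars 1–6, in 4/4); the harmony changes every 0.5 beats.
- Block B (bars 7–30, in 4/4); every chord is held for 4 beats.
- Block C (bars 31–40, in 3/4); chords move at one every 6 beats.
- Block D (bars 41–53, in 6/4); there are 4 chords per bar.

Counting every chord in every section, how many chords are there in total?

129 chords

A: 6 bars × 4 beats = 24 beats; 0.5 beats/chord → 48 chords.
B: 24 bars × 4 beats = 96 beats; 4 beats/chord → 24 chords.
C: 10 bars × 3 beats = 30 beats; 6 beats/chord → 5 chords.
D: 13 bars × 6 beats = 78 beats; 1.5 beats/chord → 52 chords.
Total: 48 + 24 + 5 + 52 = 129.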